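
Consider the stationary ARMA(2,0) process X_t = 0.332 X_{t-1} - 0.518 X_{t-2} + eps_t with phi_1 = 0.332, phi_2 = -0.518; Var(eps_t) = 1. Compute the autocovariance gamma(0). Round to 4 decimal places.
\gamma(0) = 1.4354

Multiply the model equation by X_{t-k} and take expectations. With theta_0 = psi_0 = 1 and psi_j the MA(infinity) weights, this gives
  gamma(k) - sum_i phi_i gamma(k-i) = c_k,
  c_k = sigma^2 * sum_{j=k..q} theta_j psi_{j-k}   (c_k = 0 for k > q),
using gamma(-m) = gamma(m).
Pure AR (q = 0): c_0 = sigma^2 = 1, c_k = 0 for k >= 1.
Equations for k = 0, 1, 2 (AR order 2, c_2 = 0):
  (E0) gamma(0) = phi_1 gamma(1) + phi_2 gamma(2) + c_0
  (E1) gamma(1) = phi_1 gamma(0) + phi_2 gamma(1) + c_1
  (E2) gamma(2) = phi_1 gamma(1) + phi_2 gamma(0)
From (E1): gamma(1) = A gamma(0) + B with
  A = phi_1 / (1 - phi_2) = 0.332 / 1.518 = 0.218709,   B = c_1 / (1 - phi_2) = 0 / 1.518 = 0.
Insert (E2) into (E0): gamma(0) (1 - phi_2^2) = phi_1 (1 + phi_2) gamma(1) + c_0.
  phi_1 (1 + phi_2) = (0.332)(0.482) = 0.160024,   1 - phi_2^2 = 0.731676.
Replace gamma(1) by A gamma(0) + B and collect gamma(0):
  gamma(0) [0.731676 - (0.160024)(0.218709)] = c_0 = 1
  gamma(0) * 0.696677 = 1
  gamma(0) = 1 / 0.696677 = 1.435385.
Therefore gamma(0) = 1.4354 (to 4 decimal places).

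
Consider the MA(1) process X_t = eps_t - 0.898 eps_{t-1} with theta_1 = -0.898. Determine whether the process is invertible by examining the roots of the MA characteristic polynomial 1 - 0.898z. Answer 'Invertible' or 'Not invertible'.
\text{Invertible}

The MA(q) characteristic polynomial is P(z) = 1 - 0.898z.
Invertibility requires all roots to lie outside the unit circle, i.e. |z| > 1 for every root.
This is linear in z: 1 + (-0.898) z = 0  =>  z = -1/(-0.898) = 1.113586,  |z| = 1.113586.
Moduli of all roots: 1.1136.
All moduli strictly greater than 1? Yes.
Verdict: Invertible.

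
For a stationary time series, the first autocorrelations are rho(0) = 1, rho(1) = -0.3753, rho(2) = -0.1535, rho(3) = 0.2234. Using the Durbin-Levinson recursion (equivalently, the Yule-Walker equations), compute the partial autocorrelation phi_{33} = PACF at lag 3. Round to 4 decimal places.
\phi_{33} = 0.0230

The PACF at lag k is phi_{kk}, the last component of the solution
to the Yule-Walker system G_k phi = r_k where
  (G_k)_{ij} = rho(|i - j|), (r_k)_i = rho(i), i,j = 1..k.
Equivalently, Durbin-Levinson gives phi_{kk} iteratively:
  phi_{11} = rho(1)
  phi_{kk} = [rho(k) - sum_{j=1..k-1} phi_{k-1,j} rho(k-j)]
            / [1 - sum_{j=1..k-1} phi_{k-1,j} rho(j)],
  phi_{k,j} = phi_{k-1,j} - phi_{kk} phi_{k-1,k-j},  j = 1..k-1.
Step k = 1:
  phi_11 = rho(1) = -0.3753.
Step k = 2:
  phi_22 = [rho(2) - phi_11 rho(1)] / [1 - phi_11 rho(1)] = [-0.1535 - (-0.3753)(-0.3753)] / [1 - (-0.3753)(-0.3753)]
         = -0.29435009 / 0.85914991 = -0.342606.
  Update: phi_21 = phi_11 - phi_22 phi_11 = -0.3753 - (-0.342606)(-0.3753) = -0.50388.
Step k = 3:
  phi_33 = [rho(3) - phi_21 rho(2) - phi_22 rho(1)] / [1 - phi_21 rho(1) - phi_22 rho(2)]
    numerator   = 0.2234 - (-0.50388)(-0.1535) - (-0.342606)(-0.3753) = 0.01747429
    denominator = 1 - (-0.50388)(-0.3753) - (-0.342606)(-0.1535) = 0.75830374
  phi_33 = 0.01747429 / 0.75830374 = 0.023.
Therefore phi_{33} = 0.0230.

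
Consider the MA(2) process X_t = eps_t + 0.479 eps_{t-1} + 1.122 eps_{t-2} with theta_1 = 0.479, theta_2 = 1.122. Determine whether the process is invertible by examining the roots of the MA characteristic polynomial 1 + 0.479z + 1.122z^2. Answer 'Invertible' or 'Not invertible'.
\text{Not invertible}

The MA(q) characteristic polynomial is P(z) = 1 + 0.479z + 1.122z^2.
Invertibility requires all roots to lie outside the unit circle, i.e. |z| > 1 for every root.
Set 1 + (0.479) z + (1.122) z^2 = 0, i.e. a z^2 + b z + c = 0 with a = 1.122, b = 0.479, c = 1.
Discriminant D = b^2 - 4ac = (0.479)^2 - 4*(1.122)*1 = 0.229441 - (4.488) = -4.258559.
D < 0, so the roots are the complex-conjugate pair z = (-b +/- i sqrt(-D)) / (2a) = -0.2135 +/- 0.9196i.
For a conjugate pair |z|^2 = z * conj(z) = (product of roots) = c/a = 1/(1.122) = 0.891266, so |z| = sqrt(0.891266) = 0.9441 for both roots.
Moduli of all roots: 0.9441, 0.9441.
All moduli strictly greater than 1? No.
Verdict: Not invertible.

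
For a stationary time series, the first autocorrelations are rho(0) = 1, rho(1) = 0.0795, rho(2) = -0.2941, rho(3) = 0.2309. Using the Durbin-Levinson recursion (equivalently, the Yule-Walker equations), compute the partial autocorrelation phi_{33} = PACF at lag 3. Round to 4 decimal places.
\phi_{33} = 0.3161

The PACF at lag k is phi_{kk}, the last component of the solution
to the Yule-Walker system G_k phi = r_k where
  (G_k)_{ij} = rho(|i - j|), (r_k)_i = rho(i), i,j = 1..k.
Equivalently, Durbin-Levinson gives phi_{kk} iteratively:
  phi_{11} = rho(1)
  phi_{kk} = [rho(k) - sum_{j=1..k-1} phi_{k-1,j} rho(k-j)]
            / [1 - sum_{j=1..k-1} phi_{k-1,j} rho(j)],
  phi_{k,j} = phi_{k-1,j} - phi_{kk} phi_{k-1,k-j},  j = 1..k-1.
Step k = 1:
  phi_11 = rho(1) = 0.0795.
Step k = 2:
  phi_22 = [rho(2) - phi_11 rho(1)] / [1 - phi_11 rho(1)] = [-0.2941 - (0.0795)(0.0795)] / [1 - (0.0795)(0.0795)]
         = -0.30042025 / 0.99367975 = -0.302331.
  Update: phi_21 = phi_11 - phi_22 phi_11 = 0.0795 - (-0.302331)(0.0795) = 0.103535.
Step k = 3:
  phi_33 = [rho(3) - phi_21 rho(2) - phi_22 rho(1)] / [1 - phi_21 rho(1) - phi_22 rho(2)]
    numerator   = 0.2309 - (0.103535)(-0.2941) - (-0.302331)(0.0795) = 0.28538506
    denominator = 1 - (0.103535)(0.0795) - (-0.302331)(-0.2941) = 0.90285338
  phi_33 = 0.28538506 / 0.90285338 = 0.3161.
Therefore phi_{33} = 0.3161.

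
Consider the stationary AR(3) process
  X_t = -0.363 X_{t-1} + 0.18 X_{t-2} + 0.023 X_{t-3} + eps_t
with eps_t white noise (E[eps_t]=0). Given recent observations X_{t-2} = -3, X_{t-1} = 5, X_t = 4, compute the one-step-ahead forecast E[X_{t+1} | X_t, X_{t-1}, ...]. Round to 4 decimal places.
E[X_{t+1} \mid \mathcal F_t] = -0.6210

For an AR(p) model X_t = c + sum_i phi_i X_{t-i} + eps_t, the
one-step-ahead conditional mean is
  E[X_{t+1} | X_t, ...] = c + sum_i phi_i X_{t+1-i}.
Substitute known values:
  E[X_{t+1} | ...] = (-0.363) * (4) + (0.18) * (5) + (0.023) * (-3)
                   = -0.6210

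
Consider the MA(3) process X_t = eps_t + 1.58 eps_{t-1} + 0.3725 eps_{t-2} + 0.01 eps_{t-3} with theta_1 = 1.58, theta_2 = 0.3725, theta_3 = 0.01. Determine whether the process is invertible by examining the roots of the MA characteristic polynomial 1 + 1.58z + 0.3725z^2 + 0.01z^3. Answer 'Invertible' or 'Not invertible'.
\text{Not invertible}

The MA(q) characteristic polynomial is P(z) = 1 + 1.58z + 0.3725z^2 + 0.01z^3.
Invertibility requires all roots to lie outside the unit circle, i.e. |z| > 1 for every root.
Degree 3: look for a simple real root z0 first, then factor out (1 - z/z0) and solve the remaining quadratic.
Testing z0 = -4: P(-4) = 1 + (1.58)(-4) + (0.3725)(-4)^2 + (0.01)(-4)^3
  = 1 + (-6.32) + (5.96) + (-0.64) = 0.  So z_0 = -4 is a root, |z_0| = 4.
Divide out the factor (1 + 0.25 z) = (1 - z/z0) (since 1/z0 = -0.25):
  P(z) = (1 + 0.25 z)(1 + (1.33) z + (0.04) z^2)
  [check: z-coef 1.33 - (-0.25) = 1.58; z^2-coef 0.04 - (-0.25)(1.33) = 0.3725; z^3-coef -(-0.25)(0.04) = 0.01.]
Remaining roots from the quadratic factor 1 + (1.33) z + (0.04) z^2:
  Set 1 + (1.33) z + (0.04) z^2 = 0, i.e. a z^2 + b z + c = 0 with a = 0.04, b = 1.33, c = 1.
  Discriminant D = b^2 - 4ac = (1.33)^2 - 4*(0.04)*1 = 1.7689 - (0.16) = 1.6089.
  D >= 0, so the roots are real: z = (-b +/- sqrt(D)) / (2a) = (-1.33 +/- 1.268424) / (0.08).
    z_1 = (-1.33 + 1.268424) / (0.08) = -0.7697,   |z_1| = 0.7697.
    z_2 = (-1.33 - 1.268424) / (0.08) = -32.4803,   |z_2| = 32.4803.
Moduli of all roots: 4.0000, 0.7697, 32.4803.
All moduli strictly greater than 1? No.
Verdict: Not invertible.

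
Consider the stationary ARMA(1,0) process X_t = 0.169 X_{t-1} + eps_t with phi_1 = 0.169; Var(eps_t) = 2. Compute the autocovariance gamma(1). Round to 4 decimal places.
\gamma(1) = 0.3479

Multiply the model equation by X_{t-k} and take expectations. With theta_0 = psi_0 = 1 and psi_j the MA(infinity) weights, this gives
  gamma(k) - sum_i phi_i gamma(k-i) = c_k,
  c_k = sigma^2 * sum_{j=k..q} theta_j psi_{j-k}   (c_k = 0 for k > q),
using gamma(-m) = gamma(m).
Pure AR (q = 0): c_0 = sigma^2 = 2, c_k = 0 for k >= 1.
Equations for k = 0 and k = 1 (AR order 1):
  gamma(0) = phi_1 gamma(1) + c_0
  gamma(1) = phi_1 gamma(0) + c_1
Substituting the second into the first: gamma(0) (1 - phi_1^2) = c_0 + phi_1 c_1, so
  gamma(0) = c_0 / (1 - phi_1^2) = 2 / (1 - (0.169)^2) = 2 / 0.971439 = 2.058801.
  gamma(1) = phi_1 gamma(0) = (0.169)(2.058801) = 0.347937.
Therefore gamma(1) = 0.3479 (to 4 decimal places).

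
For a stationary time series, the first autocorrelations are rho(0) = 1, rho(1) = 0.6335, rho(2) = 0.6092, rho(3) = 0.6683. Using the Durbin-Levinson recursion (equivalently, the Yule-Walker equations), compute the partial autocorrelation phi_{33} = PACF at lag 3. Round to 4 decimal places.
\phi_{33} = 0.3730

The PACF at lag k is phi_{kk}, the last component of the solution
to the Yule-Walker system G_k phi = r_k where
  (G_k)_{ij} = rho(|i - j|), (r_k)_i = rho(i), i,j = 1..k.
Equivalently, Durbin-Levinson gives phi_{kk} iteratively:
  phi_{11} = rho(1)
  phi_{kk} = [rho(k) - sum_{j=1..k-1} phi_{k-1,j} rho(k-j)]
            / [1 - sum_{j=1..k-1} phi_{k-1,j} rho(j)],
  phi_{k,j} = phi_{k-1,j} - phi_{kk} phi_{k-1,k-j},  j = 1..k-1.
Step k = 1:
  phi_11 = rho(1) = 0.6335.
Step k = 2:
  phi_22 = [rho(2) - phi_11 rho(1)] / [1 - phi_11 rho(1)] = [0.6092 - (0.6335)(0.6335)] / [1 - (0.6335)(0.6335)]
         = 0.20787775 / 0.59867775 = 0.347228.
  Update: phi_21 = phi_11 - phi_22 phi_11 = 0.6335 - (0.347228)(0.6335) = 0.413531.
Step k = 3:
  phi_33 = [rho(3) - phi_21 rho(2) - phi_22 rho(1)] / [1 - phi_21 rho(1) - phi_22 rho(2)]
    numerator   = 0.6683 - (0.413531)(0.6092) - (0.347228)(0.6335) = 0.19640791
    denominator = 1 - (0.413531)(0.6335) - (0.347228)(0.6092) = 0.52649675
  phi_33 = 0.19640791 / 0.52649675 = 0.373.
Therefore phi_{33} = 0.3730.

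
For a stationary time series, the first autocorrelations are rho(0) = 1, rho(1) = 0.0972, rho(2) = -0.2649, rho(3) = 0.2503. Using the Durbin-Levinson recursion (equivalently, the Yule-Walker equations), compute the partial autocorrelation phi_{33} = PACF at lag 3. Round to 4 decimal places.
\phi_{33} = 0.3391

The PACF at lag k is phi_{kk}, the last component of the solution
to the Yule-Walker system G_k phi = r_k where
  (G_k)_{ij} = rho(|i - j|), (r_k)_i = rho(i), i,j = 1..k.
Equivalently, Durbin-Levinson gives phi_{kk} iteratively:
  phi_{11} = rho(1)
  phi_{kk} = [rho(k) - sum_{j=1..k-1} phi_{k-1,j} rho(k-j)]
            / [1 - sum_{j=1..k-1} phi_{k-1,j} rho(j)],
  phi_{k,j} = phi_{k-1,j} - phi_{kk} phi_{k-1,k-j},  j = 1..k-1.
Step k = 1:
  phi_11 = rho(1) = 0.0972.
Step k = 2:
  phi_22 = [rho(2) - phi_11 rho(1)] / [1 - phi_11 rho(1)] = [-0.2649 - (0.0972)(0.0972)] / [1 - (0.0972)(0.0972)]
         = -0.27434784 / 0.99055216 = -0.276965.
  Update: phi_21 = phi_11 - phi_22 phi_11 = 0.0972 - (-0.276965)(0.0972) = 0.124121.
Step k = 3:
  phi_33 = [rho(3) - phi_21 rho(2) - phi_22 rho(1)] / [1 - phi_21 rho(1) - phi_22 rho(2)]
    numerator   = 0.2503 - (0.124121)(-0.2649) - (-0.276965)(0.0972) = 0.3101006
    denominator = 1 - (0.124121)(0.0972) - (-0.276965)(-0.2649) = 0.91456753
  phi_33 = 0.3101006 / 0.91456753 = 0.3391.
Therefore phi_{33} = 0.3391.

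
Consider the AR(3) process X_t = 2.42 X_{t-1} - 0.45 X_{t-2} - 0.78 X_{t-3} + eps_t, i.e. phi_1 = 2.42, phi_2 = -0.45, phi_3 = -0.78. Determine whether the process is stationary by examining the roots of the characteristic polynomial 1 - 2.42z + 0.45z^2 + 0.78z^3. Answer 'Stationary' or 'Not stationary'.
\text{Not stationary}

The AR(p) characteristic polynomial is P(z) = 1 - 2.42z + 0.45z^2 + 0.78z^3.
Stationarity requires all roots to lie outside the unit circle, i.e. |z| > 1 for every root.
Degree 3: look for a simple real root z0 first, then factor out (1 - z/z0) and solve the remaining quadratic.
Testing z0 = 0.5: P(0.5) = 1 + (-2.42)(0.5) + (0.45)(0.5)^2 + (0.78)(0.5)^3
  = 1 + (-1.21) + (0.1125) + (0.0975) = 0.  So z_0 = 0.5 is a root, |z_0| = 0.5.
Divide out the factor (1 - 2 z) = (1 - z/z0) (since 1/z0 = 2):
  P(z) = (1 - 2 z)(1 + (-0.42) z + (-0.39) z^2)
  [check: z-coef -0.42 - (2) = -2.42; z^2-coef -0.39 - (2)(-0.42) = 0.45; z^3-coef -(2)(-0.39) = 0.78.]
Remaining roots from the quadratic factor 1 + (-0.42) z + (-0.39) z^2:
  Set 1 + (-0.42) z + (-0.39) z^2 = 0, i.e. a z^2 + b z + c = 0 with a = -0.39, b = -0.42, c = 1.
  Discriminant D = b^2 - 4ac = (-0.42)^2 - 4*(-0.39)*1 = 0.1764 - (-1.56) = 1.7364.
  D >= 0, so the roots are real: z = (-b +/- sqrt(D)) / (2a) = (0.42 +/- 1.317725) / (-0.78).
    z_1 = (0.42 + 1.317725) / (-0.78) = -2.2279,   |z_1| = 2.2279.
    z_2 = (0.42 - 1.317725) / (-0.78) = 1.1509,   |z_2| = 1.1509.
Moduli of all roots: 0.5000, 2.2279, 1.1509.
All moduli strictly greater than 1? No.
Verdict: Not stationary.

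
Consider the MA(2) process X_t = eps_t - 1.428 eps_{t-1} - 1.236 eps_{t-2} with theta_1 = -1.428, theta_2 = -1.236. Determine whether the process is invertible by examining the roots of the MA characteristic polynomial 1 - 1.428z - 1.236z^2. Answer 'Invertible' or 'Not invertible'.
\text{Not invertible}

The MA(q) characteristic polynomial is P(z) = 1 - 1.428z - 1.236z^2.
Invertibility requires all roots to lie outside the unit circle, i.e. |z| > 1 for every root.
Set 1 + (-1.428) z + (-1.236) z^2 = 0, i.e. a z^2 + b z + c = 0 with a = -1.236, b = -1.428, c = 1.
Discriminant D = b^2 - 4ac = (-1.428)^2 - 4*(-1.236)*1 = 2.039184 - (-4.944) = 6.983184.
D >= 0, so the roots are real: z = (-b +/- sqrt(D)) / (2a) = (1.428 +/- 2.642571) / (-2.472).
  z_1 = (1.428 + 2.642571) / (-2.472) = -1.6467,   |z_1| = 1.6467.
  z_2 = (1.428 - 2.642571) / (-2.472) = 0.4913,   |z_2| = 0.4913.
Moduli of all roots: 1.6467, 0.4913.
All moduli strictly greater than 1? No.
Verdict: Not invertible.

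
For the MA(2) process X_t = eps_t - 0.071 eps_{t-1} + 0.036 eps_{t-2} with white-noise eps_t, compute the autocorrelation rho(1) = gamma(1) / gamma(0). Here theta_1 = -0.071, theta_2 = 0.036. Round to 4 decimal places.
\rho(1) = -0.0731

For an MA(q) process with theta_0 = 1, the autocovariance is
  gamma(k) = sigma^2 * sum_{i=0..q-k} theta_i * theta_{i+k},
and rho(k) = gamma(k) / gamma(0). Sigma^2 cancels.
  numerator   = (1)*(-0.071) + (-0.071)*(0.036) = -0.073556.
  denominator = (1)^2 + (-0.071)^2 + (0.036)^2 = 1.006337.
  rho(1) = -0.073556 / 1.006337 = -0.0731.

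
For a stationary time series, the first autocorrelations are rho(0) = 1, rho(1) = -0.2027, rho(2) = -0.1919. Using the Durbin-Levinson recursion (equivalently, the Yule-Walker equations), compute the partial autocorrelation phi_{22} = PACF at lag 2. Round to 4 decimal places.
\phi_{22} = -0.2430

The PACF at lag k is phi_{kk}, the last component of the solution
to the Yule-Walker system G_k phi = r_k where
  (G_k)_{ij} = rho(|i - j|), (r_k)_i = rho(i), i,j = 1..k.
Equivalently, Durbin-Levinson gives phi_{kk} iteratively:
  phi_{11} = rho(1)
  phi_{kk} = [rho(k) - sum_{j=1..k-1} phi_{k-1,j} rho(k-j)]
            / [1 - sum_{j=1..k-1} phi_{k-1,j} rho(j)],
  phi_{k,j} = phi_{k-1,j} - phi_{kk} phi_{k-1,k-j},  j = 1..k-1.
Step k = 1:
  phi_11 = rho(1) = -0.2027.
Step k = 2:
  phi_22 = [rho(2) - phi_11 rho(1)] / [1 - phi_11 rho(1)] = [-0.1919 - (-0.2027)(-0.2027)] / [1 - (-0.2027)(-0.2027)]
         = -0.23298729 / 0.95891271 = -0.243.
Therefore phi_{22} = -0.2430.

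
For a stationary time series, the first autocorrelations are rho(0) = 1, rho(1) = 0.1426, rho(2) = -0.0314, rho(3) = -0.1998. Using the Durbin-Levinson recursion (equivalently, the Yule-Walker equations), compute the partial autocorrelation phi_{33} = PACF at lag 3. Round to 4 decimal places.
\phi_{33} = -0.1920

The PACF at lag k is phi_{kk}, the last component of the solution
to the Yule-Walker system G_k phi = r_k where
  (G_k)_{ij} = rho(|i - j|), (r_k)_i = rho(i), i,j = 1..k.
Equivalently, Durbin-Levinson gives phi_{kk} iteratively:
  phi_{11} = rho(1)
  phi_{kk} = [rho(k) - sum_{j=1..k-1} phi_{k-1,j} rho(k-j)]
            / [1 - sum_{j=1..k-1} phi_{k-1,j} rho(j)],
  phi_{k,j} = phi_{k-1,j} - phi_{kk} phi_{k-1,k-j},  j = 1..k-1.
Step k = 1:
  phi_11 = rho(1) = 0.1426.
Step k = 2:
  phi_22 = [rho(2) - phi_11 rho(1)] / [1 - phi_11 rho(1)] = [-0.0314 - (0.1426)(0.1426)] / [1 - (0.1426)(0.1426)]
         = -0.05173476 / 0.97966524 = -0.052809.
  Update: phi_21 = phi_11 - phi_22 phi_11 = 0.1426 - (-0.052809)(0.1426) = 0.150131.
Step k = 3:
  phi_33 = [rho(3) - phi_21 rho(2) - phi_22 rho(1)] / [1 - phi_21 rho(1) - phi_22 rho(2)]
    numerator   = -0.1998 - (0.150131)(-0.0314) - (-0.052809)(0.1426) = -0.18755539
    denominator = 1 - (0.150131)(0.1426) - (-0.052809)(-0.0314) = 0.9769332
  phi_33 = -0.18755539 / 0.9769332 = -0.192.
Therefore phi_{33} = -0.1920.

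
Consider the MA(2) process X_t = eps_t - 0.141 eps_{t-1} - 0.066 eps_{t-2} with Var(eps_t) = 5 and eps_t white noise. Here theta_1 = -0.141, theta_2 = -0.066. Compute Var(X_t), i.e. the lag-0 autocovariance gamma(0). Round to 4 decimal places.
\gamma(0) = 5.1212

For an MA(q) process X_t = eps_t + sum_i theta_i eps_{t-i} with
Var(eps_t) = sigma^2, the variance is
  gamma(0) = sigma^2 * (1 + sum_i theta_i^2).
  sum_i theta_i^2 = (-0.141)^2 + (-0.066)^2 = 0.019881 + 0.004356 = 0.024237.
  gamma(0) = 5 * (1 + 0.024237) = 5 * 1.024237 = 5.121185, which rounds to 5.1212.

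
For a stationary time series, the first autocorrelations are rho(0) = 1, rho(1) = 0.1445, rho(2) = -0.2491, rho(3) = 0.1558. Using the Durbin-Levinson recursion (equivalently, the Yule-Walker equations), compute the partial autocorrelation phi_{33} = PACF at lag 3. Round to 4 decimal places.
\phi_{33} = 0.2670

The PACF at lag k is phi_{kk}, the last component of the solution
to the Yule-Walker system G_k phi = r_k where
  (G_k)_{ij} = rho(|i - j|), (r_k)_i = rho(i), i,j = 1..k.
Equivalently, Durbin-Levinson gives phi_{kk} iteratively:
  phi_{11} = rho(1)
  phi_{kk} = [rho(k) - sum_{j=1..k-1} phi_{k-1,j} rho(k-j)]
            / [1 - sum_{j=1..k-1} phi_{k-1,j} rho(j)],
  phi_{k,j} = phi_{k-1,j} - phi_{kk} phi_{k-1,k-j},  j = 1..k-1.
Step k = 1:
  phi_11 = rho(1) = 0.1445.
Step k = 2:
  phi_22 = [rho(2) - phi_11 rho(1)] / [1 - phi_11 rho(1)] = [-0.2491 - (0.1445)(0.1445)] / [1 - (0.1445)(0.1445)]
         = -0.26998025 / 0.97911975 = -0.275738.
  Update: phi_21 = phi_11 - phi_22 phi_11 = 0.1445 - (-0.275738)(0.1445) = 0.184344.
Step k = 3:
  phi_33 = [rho(3) - phi_21 rho(2) - phi_22 rho(1)] / [1 - phi_21 rho(1) - phi_22 rho(2)]
    numerator   = 0.1558 - (0.184344)(-0.2491) - (-0.275738)(0.1445) = 0.24156422
    denominator = 1 - (0.184344)(0.1445) - (-0.275738)(-0.2491) = 0.90467601
  phi_33 = 0.24156422 / 0.90467601 = 0.267.
Therefore phi_{33} = 0.2670.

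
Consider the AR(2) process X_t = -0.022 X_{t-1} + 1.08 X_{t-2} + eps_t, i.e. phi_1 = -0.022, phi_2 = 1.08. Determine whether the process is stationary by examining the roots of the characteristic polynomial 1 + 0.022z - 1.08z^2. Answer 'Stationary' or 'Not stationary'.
\text{Not stationary}

The AR(p) characteristic polynomial is P(z) = 1 + 0.022z - 1.08z^2.
Stationarity requires all roots to lie outside the unit circle, i.e. |z| > 1 for every root.
Set 1 + (0.022) z + (-1.08) z^2 = 0, i.e. a z^2 + b z + c = 0 with a = -1.08, b = 0.022, c = 1.
Discriminant D = b^2 - 4ac = (0.022)^2 - 4*(-1.08)*1 = 0.000484 - (-4.32) = 4.320484.
D >= 0, so the roots are real: z = (-b +/- sqrt(D)) / (2a) = (-0.022 +/- 2.078577) / (-2.16).
  z_1 = (-0.022 + 2.078577) / (-2.16) = -0.9521,   |z_1| = 0.9521.
  z_2 = (-0.022 - 2.078577) / (-2.16) = 0.9725,   |z_2| = 0.9725.
Moduli of all roots: 0.9521, 0.9725.
All moduli strictly greater than 1? No.
Verdict: Not stationary.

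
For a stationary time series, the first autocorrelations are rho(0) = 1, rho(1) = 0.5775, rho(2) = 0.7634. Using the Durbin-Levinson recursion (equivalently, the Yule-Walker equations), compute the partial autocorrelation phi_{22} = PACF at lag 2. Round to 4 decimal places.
\phi_{22} = 0.6450

The PACF at lag k is phi_{kk}, the last component of the solution
to the Yule-Walker system G_k phi = r_k where
  (G_k)_{ij} = rho(|i - j|), (r_k)_i = rho(i), i,j = 1..k.
Equivalently, Durbin-Levinson gives phi_{kk} iteratively:
  phi_{11} = rho(1)
  phi_{kk} = [rho(k) - sum_{j=1..k-1} phi_{k-1,j} rho(k-j)]
            / [1 - sum_{j=1..k-1} phi_{k-1,j} rho(j)],
  phi_{k,j} = phi_{k-1,j} - phi_{kk} phi_{k-1,k-j},  j = 1..k-1.
Step k = 1:
  phi_11 = rho(1) = 0.5775.
Step k = 2:
  phi_22 = [rho(2) - phi_11 rho(1)] / [1 - phi_11 rho(1)] = [0.7634 - (0.5775)(0.5775)] / [1 - (0.5775)(0.5775)]
         = 0.42989375 / 0.66649375 = 0.645.
Therefore phi_{22} = 0.6450.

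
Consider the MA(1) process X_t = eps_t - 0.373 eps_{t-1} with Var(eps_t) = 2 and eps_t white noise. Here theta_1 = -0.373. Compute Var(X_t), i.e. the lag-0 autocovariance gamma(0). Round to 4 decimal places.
\gamma(0) = 2.2783

For an MA(q) process X_t = eps_t + sum_i theta_i eps_{t-i} with
Var(eps_t) = sigma^2, the variance is
  gamma(0) = sigma^2 * (1 + sum_i theta_i^2).
  sum_i theta_i^2 = (-0.373)^2 = 0.139129.
  gamma(0) = 2 * (1 + 0.139129) = 2 * 1.139129 = 2.278258, which rounds to 2.2783.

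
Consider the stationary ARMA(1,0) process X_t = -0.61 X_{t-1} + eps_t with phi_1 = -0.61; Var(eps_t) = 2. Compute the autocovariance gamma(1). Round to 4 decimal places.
\gamma(1) = -1.9430

Multiply the model equation by X_{t-k} and take expectations. With theta_0 = psi_0 = 1 and psi_j the MA(infinity) weights, this gives
  gamma(k) - sum_i phi_i gamma(k-i) = c_k,
  c_k = sigma^2 * sum_{j=k..q} theta_j psi_{j-k}   (c_k = 0 for k > q),
using gamma(-m) = gamma(m).
Pure AR (q = 0): c_0 = sigma^2 = 2, c_k = 0 for k >= 1.
Equations for k = 0 and k = 1 (AR order 1):
  gamma(0) = phi_1 gamma(1) + c_0
  gamma(1) = phi_1 gamma(0) + c_1
Substituting the second into the first: gamma(0) (1 - phi_1^2) = c_0 + phi_1 c_1, so
  gamma(0) = c_0 / (1 - phi_1^2) = 2 / (1 - (-0.61)^2) = 2 / 0.6279 = 3.185221.
  gamma(1) = phi_1 gamma(0) = (-0.61)(3.185221) = -1.942985.
Therefore gamma(1) = -1.9430 (to 4 decimal places).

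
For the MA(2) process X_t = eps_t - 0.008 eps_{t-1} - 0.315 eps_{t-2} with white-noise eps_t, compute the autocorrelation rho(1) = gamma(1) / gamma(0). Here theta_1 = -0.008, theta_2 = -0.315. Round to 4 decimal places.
\rho(1) = -0.0050

For an MA(q) process with theta_0 = 1, the autocovariance is
  gamma(k) = sigma^2 * sum_{i=0..q-k} theta_i * theta_{i+k},
and rho(k) = gamma(k) / gamma(0). Sigma^2 cancels.
  numerator   = (1)*(-0.008) + (-0.008)*(-0.315) = -0.00548.
  denominator = (1)^2 + (-0.008)^2 + (-0.315)^2 = 1.099289.
  rho(1) = -0.00548 / 1.099289 = -0.0050.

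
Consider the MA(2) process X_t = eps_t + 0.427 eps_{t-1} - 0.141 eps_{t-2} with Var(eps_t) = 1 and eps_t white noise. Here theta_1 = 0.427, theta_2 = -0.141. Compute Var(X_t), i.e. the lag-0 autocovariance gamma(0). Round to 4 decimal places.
\gamma(0) = 1.2022

For an MA(q) process X_t = eps_t + sum_i theta_i eps_{t-i} with
Var(eps_t) = sigma^2, the variance is
  gamma(0) = sigma^2 * (1 + sum_i theta_i^2).
  sum_i theta_i^2 = (0.427)^2 + (-0.141)^2 = 0.182329 + 0.019881 = 0.20221.
  gamma(0) = 1 * (1 + 0.20221) = 1 * 1.20221 = 1.20221, which rounds to 1.2022.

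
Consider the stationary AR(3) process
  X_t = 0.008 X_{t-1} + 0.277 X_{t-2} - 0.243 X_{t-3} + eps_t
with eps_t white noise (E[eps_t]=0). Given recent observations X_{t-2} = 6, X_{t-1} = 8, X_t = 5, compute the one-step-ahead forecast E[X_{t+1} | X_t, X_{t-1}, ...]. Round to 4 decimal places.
E[X_{t+1} \mid \mathcal F_t] = 0.7980

For an AR(p) model X_t = c + sum_i phi_i X_{t-i} + eps_t, the
one-step-ahead conditional mean is
  E[X_{t+1} | X_t, ...] = c + sum_i phi_i X_{t+1-i}.
Substitute known values:
  E[X_{t+1} | ...] = (0.008) * (5) + (0.277) * (8) + (-0.243) * (6)
                   = 0.7980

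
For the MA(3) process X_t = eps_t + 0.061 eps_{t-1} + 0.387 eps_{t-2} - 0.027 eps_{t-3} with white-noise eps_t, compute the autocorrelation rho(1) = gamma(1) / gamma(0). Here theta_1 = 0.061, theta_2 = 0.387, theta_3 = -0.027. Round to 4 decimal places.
\rho(1) = 0.0642

For an MA(q) process with theta_0 = 1, the autocovariance is
  gamma(k) = sigma^2 * sum_{i=0..q-k} theta_i * theta_{i+k},
and rho(k) = gamma(k) / gamma(0). Sigma^2 cancels.
  numerator   = (1)*(0.061) + (0.061)*(0.387) + (0.387)*(-0.027) = 0.074158.
  denominator = (1)^2 + (0.061)^2 + (0.387)^2 + (-0.027)^2 = 1.154219.
  rho(1) = 0.074158 / 1.154219 = 0.0642.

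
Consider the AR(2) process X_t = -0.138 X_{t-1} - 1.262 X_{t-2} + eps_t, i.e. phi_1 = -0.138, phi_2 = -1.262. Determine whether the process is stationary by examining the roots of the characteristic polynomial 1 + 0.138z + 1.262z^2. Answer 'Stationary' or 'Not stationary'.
\text{Not stationary}

The AR(p) characteristic polynomial is P(z) = 1 + 0.138z + 1.262z^2.
Stationarity requires all roots to lie outside the unit circle, i.e. |z| > 1 for every root.
Set 1 + (0.138) z + (1.262) z^2 = 0, i.e. a z^2 + b z + c = 0 with a = 1.262, b = 0.138, c = 1.
Discriminant D = b^2 - 4ac = (0.138)^2 - 4*(1.262)*1 = 0.019044 - (5.048) = -5.028956.
D < 0, so the roots are the complex-conjugate pair z = (-b +/- i sqrt(-D)) / (2a) = -0.0547 +/- 0.8885i.
For a conjugate pair |z|^2 = z * conj(z) = (product of roots) = c/a = 1/(1.262) = 0.792393, so |z| = sqrt(0.792393) = 0.8902 for both roots.
Moduli of all roots: 0.8902, 0.8902.
All moduli strictly greater than 1? No.
Verdict: Not stationary.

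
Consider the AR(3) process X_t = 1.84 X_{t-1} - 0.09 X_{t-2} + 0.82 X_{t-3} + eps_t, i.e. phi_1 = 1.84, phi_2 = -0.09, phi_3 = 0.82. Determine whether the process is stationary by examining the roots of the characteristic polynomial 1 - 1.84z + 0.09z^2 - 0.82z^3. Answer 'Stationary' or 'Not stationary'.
\text{Not stationary}

The AR(p) characteristic polynomial is P(z) = 1 - 1.84z + 0.09z^2 - 0.82z^3.
Stationarity requires all roots to lie outside the unit circle, i.e. |z| > 1 for every root.
Degree 3: look for a simple real root z0 first, then factor out (1 - z/z0) and solve the remaining quadratic.
Testing z0 = 0.5: P(0.5) = 1 + (-1.84)(0.5) + (0.09)(0.5)^2 + (-0.82)(0.5)^3
  = 1 + (-0.92) + (0.0225) + (-0.1025) = 0.  So z_0 = 0.5 is a root, |z_0| = 0.5.
Divide out the factor (1 - 2 z) = (1 - z/z0) (since 1/z0 = 2):
  P(z) = (1 - 2 z)(1 + (0.16) z + (0.41) z^2)
  [check: z-coef 0.16 - (2) = -1.84; z^2-coef 0.41 - (2)(0.16) = 0.09; z^3-coef -(2)(0.41) = -0.82.]
Remaining roots from the quadratic factor 1 + (0.16) z + (0.41) z^2:
  Set 1 + (0.16) z + (0.41) z^2 = 0, i.e. a z^2 + b z + c = 0 with a = 0.41, b = 0.16, c = 1.
  Discriminant D = b^2 - 4ac = (0.16)^2 - 4*(0.41)*1 = 0.0256 - (1.64) = -1.6144.
  D < 0, so the roots are the complex-conjugate pair z = (-b +/- i sqrt(-D)) / (2a) = -0.1951 +/- 1.5495i.
  For a conjugate pair |z|^2 = z * conj(z) = (product of roots) = c/a = 1/(0.41) = 2.439024, so |z| = sqrt(2.439024) = 1.5617 for both roots.
Moduli of all roots: 0.5000, 1.5617, 1.5617.
All moduli strictly greater than 1? No.
Verdict: Not stationary.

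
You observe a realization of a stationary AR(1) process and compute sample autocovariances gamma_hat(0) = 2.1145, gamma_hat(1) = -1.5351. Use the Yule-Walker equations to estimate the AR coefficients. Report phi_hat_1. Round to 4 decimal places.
\hat\phi_{1} = -0.7260

The Yule-Walker equations for an AR(p) process read, in matrix form,
  Gamma_p phi = r_p,   with   (Gamma_p)_{ij} = gamma(|i - j|),
                       (r_p)_i = gamma(i),   i,j = 1..p.
Substitute the sample gammas (Toeplitz matrix and right-hand side of size 1):
  Gamma_p = [[2.1145]]
  r_p     = [-1.5351]
With p = 1 this is the single equation gamma(0) phi_1 = gamma(1):
  phi_hat_1 = gamma(1) / gamma(0) = -1.5351 / 2.1145 = -0.7260.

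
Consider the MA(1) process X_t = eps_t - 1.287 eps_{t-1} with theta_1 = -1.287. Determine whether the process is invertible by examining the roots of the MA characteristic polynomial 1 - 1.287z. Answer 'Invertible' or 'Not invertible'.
\text{Not invertible}

The MA(q) characteristic polynomial is P(z) = 1 - 1.287z.
Invertibility requires all roots to lie outside the unit circle, i.e. |z| > 1 for every root.
This is linear in z: 1 + (-1.287) z = 0  =>  z = -1/(-1.287) = 0.777001,  |z| = 0.777001.
Moduli of all roots: 0.7770.
All moduli strictly greater than 1? No.
Verdict: Not invertible.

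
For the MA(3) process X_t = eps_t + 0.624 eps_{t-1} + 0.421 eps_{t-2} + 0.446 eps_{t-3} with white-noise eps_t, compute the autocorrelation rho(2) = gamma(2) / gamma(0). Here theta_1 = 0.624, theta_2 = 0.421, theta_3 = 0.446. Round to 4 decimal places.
\rho(2) = 0.3961

For an MA(q) process with theta_0 = 1, the autocovariance is
  gamma(k) = sigma^2 * sum_{i=0..q-k} theta_i * theta_{i+k},
and rho(k) = gamma(k) / gamma(0). Sigma^2 cancels.
  numerator   = (1)*(0.421) + (0.624)*(0.446) = 0.699304.
  denominator = (1)^2 + (0.624)^2 + (0.421)^2 + (0.446)^2 = 1.765533.
  rho(2) = 0.699304 / 1.765533 = 0.3961.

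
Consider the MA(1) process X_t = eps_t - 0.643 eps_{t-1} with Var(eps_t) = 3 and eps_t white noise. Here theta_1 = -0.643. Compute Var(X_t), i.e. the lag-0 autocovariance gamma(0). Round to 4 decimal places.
\gamma(0) = 4.2403

For an MA(q) process X_t = eps_t + sum_i theta_i eps_{t-i} with
Var(eps_t) = sigma^2, the variance is
  gamma(0) = sigma^2 * (1 + sum_i theta_i^2).
  sum_i theta_i^2 = (-0.643)^2 = 0.413449.
  gamma(0) = 3 * (1 + 0.413449) = 3 * 1.413449 = 4.240347, which rounds to 4.2403.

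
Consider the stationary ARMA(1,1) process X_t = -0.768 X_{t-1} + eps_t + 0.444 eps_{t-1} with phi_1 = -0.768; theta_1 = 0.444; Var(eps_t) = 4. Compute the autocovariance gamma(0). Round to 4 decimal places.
\gamma(0) = 5.0237

Multiply the model equation by X_{t-k} and take expectations. With theta_0 = psi_0 = 1 and psi_j the MA(infinity) weights, this gives
  gamma(k) - sum_i phi_i gamma(k-i) = c_k,
  c_k = sigma^2 * sum_{j=k..q} theta_j psi_{j-k}   (c_k = 0 for k > q),
using gamma(-m) = gamma(m).
psi-weights needed (psi_j = theta_j + sum_i phi_i psi_{j-i}):
  psi_1 = theta_1 + phi_1 = 0.444 + (-0.768) = -0.324
Right-hand sides:
  c_0 = sigma^2 (1 + theta_1 psi_1) = 4 * (1 + (0.444)(-0.324)) = 4 * 0.856144 = 3.424576
  c_1 = sigma^2 theta_1 = 4 * (0.444) = 1.776
  c_2 = 0
Equations for k = 0 and k = 1 (AR order 1):
  gamma(0) = phi_1 gamma(1) + c_0
  gamma(1) = phi_1 gamma(0) + c_1
Substituting the second into the first: gamma(0) (1 - phi_1^2) = c_0 + phi_1 c_1, so
  gamma(0) = (c_0 + phi_1 c_1) / (1 - phi_1^2) = (3.424576 + (-0.768)(1.776)) / (1 - (-0.768)^2) = 2.060608 / 0.410176 = 5.023717.
Therefore gamma(0) = 5.0237 (to 4 decimal places).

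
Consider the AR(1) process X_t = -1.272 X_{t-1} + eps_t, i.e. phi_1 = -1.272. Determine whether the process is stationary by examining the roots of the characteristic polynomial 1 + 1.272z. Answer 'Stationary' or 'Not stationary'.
\text{Not stationary}

The AR(p) characteristic polynomial is P(z) = 1 + 1.272z.
Stationarity requires all roots to lie outside the unit circle, i.e. |z| > 1 for every root.
This is linear in z: 1 + (1.272) z = 0  =>  z = -1/(1.272) = -0.786164,  |z| = 0.786164.
Moduli of all roots: 0.7862.
All moduli strictly greater than 1? No.
Verdict: Not stationary.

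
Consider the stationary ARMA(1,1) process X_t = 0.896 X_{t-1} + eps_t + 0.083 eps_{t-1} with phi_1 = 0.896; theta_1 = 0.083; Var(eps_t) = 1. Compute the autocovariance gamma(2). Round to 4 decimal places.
\gamma(2) = 4.7794

Multiply the model equation by X_{t-k} and take expectations. With theta_0 = psi_0 = 1 and psi_j the MA(infinity) weights, this gives
  gamma(k) - sum_i phi_i gamma(k-i) = c_k,
  c_k = sigma^2 * sum_{j=k..q} theta_j psi_{j-k}   (c_k = 0 for k > q),
using gamma(-m) = gamma(m).
psi-weights needed (psi_j = theta_j + sum_i phi_i psi_{j-i}):
  psi_1 = theta_1 + phi_1 = 0.083 + (0.896) = 0.979
Right-hand sides:
  c_0 = sigma^2 (1 + theta_1 psi_1) = 1 * (1 + (0.083)(0.979)) = 1 * 1.081257 = 1.081257
  c_1 = sigma^2 theta_1 = 1 * (0.083) = 0.083
  c_2 = 0
Equations for k = 0 and k = 1 (AR order 1):
  gamma(0) = phi_1 gamma(1) + c_0
  gamma(1) = phi_1 gamma(0) + c_1
Substituting the second into the first: gamma(0) (1 - phi_1^2) = c_0 + phi_1 c_1, so
  gamma(0) = (c_0 + phi_1 c_1) / (1 - phi_1^2) = (1.081257 + (0.896)(0.083)) / (1 - (0.896)^2) = 1.155625 / 0.197184 = 5.860643.
  gamma(1) = phi_1 gamma(0) + c_1 = (0.896)(5.860643) + (0.083) = 5.334136.
For k = 2 (> q): gamma(2) = phi_1 gamma(1) = (0.896)(5.334136) = 4.779386.
Therefore gamma(2) = 4.7794 (to 4 decimal places).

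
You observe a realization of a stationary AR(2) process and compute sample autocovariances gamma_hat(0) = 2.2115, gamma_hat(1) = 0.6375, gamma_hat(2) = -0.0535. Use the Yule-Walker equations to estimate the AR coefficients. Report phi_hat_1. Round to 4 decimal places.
\hat\phi_{1} = 0.3220

The Yule-Walker equations for an AR(p) process read, in matrix form,
  Gamma_p phi = r_p,   with   (Gamma_p)_{ij} = gamma(|i - j|),
                       (r_p)_i = gamma(i),   i,j = 1..p.
Substitute the sample gammas (Toeplitz matrix and right-hand side of size 2):
  Gamma_p = [[2.2115, 0.6375], [0.6375, 2.2115]]
  r_p     = [0.6375, -0.0535]
Written out:
  2.2115 phi_1 + 0.6375 phi_2 = 0.6375
  0.6375 phi_1 + 2.2115 phi_2 = -0.0535
Solve by Cramer's rule:
  det = gamma(0)^2 - gamma(1)^2 = (2.2115)^2 - (0.6375)^2 = 4.89073225 - 0.40640625 = 4.484326
  phi_hat_1 = [gamma(1) gamma(0) - gamma(1) gamma(2)] / det = [(0.6375)(2.2115) - (0.6375)(-0.0535)] / 4.484326 = 1.4439375 / 4.484326 = 0.322
  phi_hat_2 = [gamma(0) gamma(2) - gamma(1)^2] / det = [(2.2115)(-0.0535) - (0.6375)^2] / 4.484326 = -0.5247215 / 4.484326 = -0.117
So phi_hat = [0.3220, -0.1170].
Therefore phi_hat_1 = 0.3220.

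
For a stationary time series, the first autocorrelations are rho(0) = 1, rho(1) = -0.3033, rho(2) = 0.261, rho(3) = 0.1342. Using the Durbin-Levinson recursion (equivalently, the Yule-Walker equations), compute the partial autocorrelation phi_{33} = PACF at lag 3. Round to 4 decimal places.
\phi_{33} = 0.2910

The PACF at lag k is phi_{kk}, the last component of the solution
to the Yule-Walker system G_k phi = r_k where
  (G_k)_{ij} = rho(|i - j|), (r_k)_i = rho(i), i,j = 1..k.
Equivalently, Durbin-Levinson gives phi_{kk} iteratively:
  phi_{11} = rho(1)
  phi_{kk} = [rho(k) - sum_{j=1..k-1} phi_{k-1,j} rho(k-j)]
            / [1 - sum_{j=1..k-1} phi_{k-1,j} rho(j)],
  phi_{k,j} = phi_{k-1,j} - phi_{kk} phi_{k-1,k-j},  j = 1..k-1.
Step k = 1:
  phi_11 = rho(1) = -0.3033.
Step k = 2:
  phi_22 = [rho(2) - phi_11 rho(1)] / [1 - phi_11 rho(1)] = [0.261 - (-0.3033)(-0.3033)] / [1 - (-0.3033)(-0.3033)]
         = 0.16900911 / 0.90800911 = 0.186132.
  Update: phi_21 = phi_11 - phi_22 phi_11 = -0.3033 - (0.186132)(-0.3033) = -0.246846.
Step k = 3:
  phi_33 = [rho(3) - phi_21 rho(2) - phi_22 rho(1)] / [1 - phi_21 rho(1) - phi_22 rho(2)]
    numerator   = 0.1342 - (-0.246846)(0.261) - (0.186132)(-0.3033) = 0.25508058
    denominator = 1 - (-0.246846)(-0.3033) - (0.186132)(0.261) = 0.87655119
  phi_33 = 0.25508058 / 0.87655119 = 0.291.
Therefore phi_{33} = 0.2910.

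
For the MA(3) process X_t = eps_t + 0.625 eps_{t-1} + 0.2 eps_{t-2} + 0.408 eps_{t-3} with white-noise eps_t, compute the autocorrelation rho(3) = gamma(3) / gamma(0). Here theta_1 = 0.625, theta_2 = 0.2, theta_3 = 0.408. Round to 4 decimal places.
\rho(3) = 0.2555

For an MA(q) process with theta_0 = 1, the autocovariance is
  gamma(k) = sigma^2 * sum_{i=0..q-k} theta_i * theta_{i+k},
and rho(k) = gamma(k) / gamma(0). Sigma^2 cancels.
  numerator   = (1)*(0.408) = 0.408.
  denominator = (1)^2 + (0.625)^2 + (0.2)^2 + (0.408)^2 = 1.597089.
  rho(3) = 0.408 / 1.597089 = 0.2555.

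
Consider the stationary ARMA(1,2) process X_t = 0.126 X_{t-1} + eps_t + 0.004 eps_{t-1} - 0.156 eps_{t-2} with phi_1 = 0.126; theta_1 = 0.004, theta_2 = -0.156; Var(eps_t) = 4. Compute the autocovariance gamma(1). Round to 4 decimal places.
\gamma(1) = 0.4574

Multiply the model equation by X_{t-k} and take expectations. With theta_0 = psi_0 = 1 and psi_j the MA(infinity) weights, this gives
  gamma(k) - sum_i phi_i gamma(k-i) = c_k,
  c_k = sigma^2 * sum_{j=k..q} theta_j psi_{j-k}   (c_k = 0 for k > q),
using gamma(-m) = gamma(m).
psi-weights needed (psi_j = theta_j + sum_i phi_i psi_{j-i}):
  psi_1 = theta_1 + phi_1 = 0.004 + (0.126) = 0.13
  psi_2 = theta_2 + phi_1 psi_1 = -0.156 + (0.126)(0.13) = -0.13962
Right-hand sides:
  c_0 = sigma^2 (1 + theta_1 psi_1 + theta_2 psi_2) = 4 * (1 + (0.004)(0.13) + (-0.156)(-0.13962)) = 4 * 1.022301 = 4.089203
  c_1 = sigma^2 (theta_1 + theta_2 psi_1) = 4 * (0.004 + (-0.156)(0.13)) = -0.06512
  c_2 = sigma^2 theta_2 = 4 * (-0.156) = -0.624
Equations for k = 0 and k = 1 (AR order 1):
  gamma(0) = phi_1 gamma(1) + c_0
  gamma(1) = phi_1 gamma(0) + c_1
Substituting the second into the first: gamma(0) (1 - phi_1^2) = c_0 + phi_1 c_1, so
  gamma(0) = (c_0 + phi_1 c_1) / (1 - phi_1^2) = (4.089203 + (0.126)(-0.06512)) / (1 - (0.126)^2) = 4.080998 / 0.984124 = 4.146833.
  gamma(1) = phi_1 gamma(0) + c_1 = (0.126)(4.146833) + (-0.06512) = 0.457381.
Therefore gamma(1) = 0.4574 (to 4 decimal places).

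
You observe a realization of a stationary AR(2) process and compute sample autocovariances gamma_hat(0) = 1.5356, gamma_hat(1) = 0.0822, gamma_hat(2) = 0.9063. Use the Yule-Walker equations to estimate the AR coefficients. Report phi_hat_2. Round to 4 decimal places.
\hat\phi_{2} = 0.5890

The Yule-Walker equations for an AR(p) process read, in matrix form,
  Gamma_p phi = r_p,   with   (Gamma_p)_{ij} = gamma(|i - j|),
                       (r_p)_i = gamma(i),   i,j = 1..p.
Substitute the sample gammas (Toeplitz matrix and right-hand side of size 2):
  Gamma_p = [[1.5356, 0.0822], [0.0822, 1.5356]]
  r_p     = [0.0822, 0.9063]
Written out:
  1.5356 phi_1 + 0.0822 phi_2 = 0.0822
  0.0822 phi_1 + 1.5356 phi_2 = 0.9063
Solve by Cramer's rule:
  det = gamma(0)^2 - gamma(1)^2 = (1.5356)^2 - (0.0822)^2 = 2.35806736 - 0.00675684 = 2.35131052
  phi_hat_1 = [gamma(1) gamma(0) - gamma(1) gamma(2)] / det = [(0.0822)(1.5356) - (0.0822)(0.9063)] / 2.35131052 = 0.05172846 / 2.35131052 = 0.022
  phi_hat_2 = [gamma(0) gamma(2) - gamma(1)^2] / det = [(1.5356)(0.9063) - (0.0822)^2] / 2.35131052 = 1.38495744 / 2.35131052 = 0.589
So phi_hat = [0.0220, 0.5890].
Therefore phi_hat_2 = 0.5890.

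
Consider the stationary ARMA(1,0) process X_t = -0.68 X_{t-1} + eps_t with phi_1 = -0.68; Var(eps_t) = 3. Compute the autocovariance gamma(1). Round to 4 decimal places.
\gamma(1) = -3.7946

Multiply the model equation by X_{t-k} and take expectations. With theta_0 = psi_0 = 1 and psi_j the MA(infinity) weights, this gives
  gamma(k) - sum_i phi_i gamma(k-i) = c_k,
  c_k = sigma^2 * sum_{j=k..q} theta_j psi_{j-k}   (c_k = 0 for k > q),
using gamma(-m) = gamma(m).
Pure AR (q = 0): c_0 = sigma^2 = 3, c_k = 0 for k >= 1.
Equations for k = 0 and k = 1 (AR order 1):
  gamma(0) = phi_1 gamma(1) + c_0
  gamma(1) = phi_1 gamma(0) + c_1
Substituting the second into the first: gamma(0) (1 - phi_1^2) = c_0 + phi_1 c_1, so
  gamma(0) = c_0 / (1 - phi_1^2) = 3 / (1 - (-0.68)^2) = 3 / 0.5376 = 5.580357.
  gamma(1) = phi_1 gamma(0) = (-0.68)(5.580357) = -3.794643.
Therefore gamma(1) = -3.7946 (to 4 decimal places).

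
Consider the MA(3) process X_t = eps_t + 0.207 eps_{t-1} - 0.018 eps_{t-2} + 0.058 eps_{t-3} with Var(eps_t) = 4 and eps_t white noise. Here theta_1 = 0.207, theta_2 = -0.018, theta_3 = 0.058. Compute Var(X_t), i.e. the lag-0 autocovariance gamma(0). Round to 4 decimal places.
\gamma(0) = 4.1861

For an MA(q) process X_t = eps_t + sum_i theta_i eps_{t-i} with
Var(eps_t) = sigma^2, the variance is
  gamma(0) = sigma^2 * (1 + sum_i theta_i^2).
  sum_i theta_i^2 = (0.207)^2 + (-0.018)^2 + (0.058)^2 = 0.042849 + 0.000324 + 0.003364 = 0.046537.
  gamma(0) = 4 * (1 + 0.046537) = 4 * 1.046537 = 4.186148, which rounds to 4.1861.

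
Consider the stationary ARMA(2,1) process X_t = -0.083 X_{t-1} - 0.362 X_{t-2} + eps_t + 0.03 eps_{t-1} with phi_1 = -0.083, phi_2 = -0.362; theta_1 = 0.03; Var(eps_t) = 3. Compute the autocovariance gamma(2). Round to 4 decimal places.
\gamma(2) = -1.2390

Multiply the model equation by X_{t-k} and take expectations. With theta_0 = psi_0 = 1 and psi_j the MA(infinity) weights, this gives
  gamma(k) - sum_i phi_i gamma(k-i) = c_k,
  c_k = sigma^2 * sum_{j=k..q} theta_j psi_{j-k}   (c_k = 0 for k > q),
using gamma(-m) = gamma(m).
psi-weights needed (psi_j = theta_j + sum_i phi_i psi_{j-i}):
  psi_1 = theta_1 + phi_1 = 0.03 + (-0.083) = -0.053
Right-hand sides:
  c_0 = sigma^2 (1 + theta_1 psi_1) = 3 * (1 + (0.03)(-0.053)) = 3 * 0.99841 = 2.99523
  c_1 = sigma^2 theta_1 = 3 * (0.03) = 0.09
  c_2 = 0
Equations for k = 0, 1, 2 (AR order 2, c_2 = 0):
  (E0) gamma(0) = phi_1 gamma(1) + phi_2 gamma(2) + c_0
  (E1) gamma(1) = phi_1 gamma(0) + phi_2 gamma(1) + c_1
  (E2) gamma(2) = phi_1 gamma(1) + phi_2 gamma(0)
From (E1): gamma(1) = A gamma(0) + B with
  A = phi_1 / (1 - phi_2) = -0.083 / 1.362 = -0.06094,   B = c_1 / (1 - phi_2) = 0.09 / 1.362 = 0.066079.
Insert (E2) into (E0): gamma(0) (1 - phi_2^2) = phi_1 (1 + phi_2) gamma(1) + c_0.
  phi_1 (1 + phi_2) = (-0.083)(0.638) = -0.052954,   1 - phi_2^2 = 0.868956.
Replace gamma(1) by A gamma(0) + B and collect gamma(0):
  gamma(0) [0.868956 - (-0.052954)(-0.06094)] = (-0.052954)(0.066079) + 2.99523
  gamma(0) * 0.865729 = 2.991731
  gamma(0) = 2.991731 / 0.865729 = 3.455736.
  gamma(1) = A gamma(0) + B = (-0.06094)(3.455736) + (0.066079) = -0.144513.
  gamma(2) = phi_1 gamma(1) + phi_2 gamma(0) = (-0.083)(-0.144513) + (-0.362)(3.455736) = -1.238982.
Therefore gamma(2) = -1.2390 (to 4 decimal places).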